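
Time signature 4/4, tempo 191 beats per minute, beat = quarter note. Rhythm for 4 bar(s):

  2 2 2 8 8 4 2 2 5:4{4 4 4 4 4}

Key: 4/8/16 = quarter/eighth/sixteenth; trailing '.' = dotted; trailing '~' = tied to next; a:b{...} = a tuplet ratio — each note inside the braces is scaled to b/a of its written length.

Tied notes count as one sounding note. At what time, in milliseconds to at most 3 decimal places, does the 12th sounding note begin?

1. 0.0ms @ 0 + 628.272ms (2)
2. 628.272ms @ 2 + 628.272ms (2)
3. 1256.545ms @ 4 + 628.272ms (2)
4. 1884.817ms @ 6 + 157.068ms (1/2)
5. 2041.885ms @ 13/2 + 157.068ms (1/2)
6. 2198.953ms @ 7 + 314.136ms (1)
7. 2513.089ms @ 8 + 628.272ms (2)
8. 3141.361ms @ 10 + 628.272ms (2)
9. 3769.634ms @ 12 + 251.309ms (4/5)
10. 4020.942ms @ 64/5 + 251.309ms (4/5)
11. 4272.251ms @ 68/5 + 251.309ms (4/5)
12. 4523.56ms @ 72/5 + 251.309ms (4/5)
13. 4774.869ms @ 76/5 + 251.309ms (4/5)

note 12 onset = 72/5b = 4523.56ms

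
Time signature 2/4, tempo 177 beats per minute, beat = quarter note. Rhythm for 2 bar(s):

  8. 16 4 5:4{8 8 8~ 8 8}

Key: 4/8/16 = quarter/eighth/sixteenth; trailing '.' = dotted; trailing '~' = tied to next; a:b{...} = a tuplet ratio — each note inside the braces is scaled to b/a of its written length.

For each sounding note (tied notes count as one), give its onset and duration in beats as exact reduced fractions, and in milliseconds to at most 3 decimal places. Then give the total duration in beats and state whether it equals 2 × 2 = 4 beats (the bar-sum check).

1) 0.0ms=0b +254.237ms=3/4b
2) 254.237ms=3/4b +84.746ms=1/4b
3) 338.983ms=1b +338.983ms=1b
4) 677.966ms=2b +135.593ms=2/5b
5) 813.559ms=12/5b +135.593ms=2/5b
6) 949.153ms=14/5b +271.186ms=4/5b
7) 1220.339ms=18/5b +135.593ms=2/5b
Σ=4b of 4 (177bpm 2/4) — PASS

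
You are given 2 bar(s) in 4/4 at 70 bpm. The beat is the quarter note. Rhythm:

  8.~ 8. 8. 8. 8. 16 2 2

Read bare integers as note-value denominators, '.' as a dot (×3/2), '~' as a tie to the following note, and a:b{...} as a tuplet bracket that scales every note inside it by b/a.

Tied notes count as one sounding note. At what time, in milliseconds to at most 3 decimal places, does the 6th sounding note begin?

note 6 onset = 4b = 3428.571ms

1. 0.0ms @ 0 + 1285.714ms (3/2)
2. 1285.714ms @ 3/2 + 642.857ms (3/4)
3. 1928.571ms @ 9/4 + 642.857ms (3/4)
4. 2571.429ms @ 3 + 642.857ms (3/4)
5. 3214.286ms @ 15/4 + 214.286ms (1/4)
6. 3428.571ms @ 4 + 1714.286ms (2)
7. 5142.857ms @ 6 + 1714.286ms (2)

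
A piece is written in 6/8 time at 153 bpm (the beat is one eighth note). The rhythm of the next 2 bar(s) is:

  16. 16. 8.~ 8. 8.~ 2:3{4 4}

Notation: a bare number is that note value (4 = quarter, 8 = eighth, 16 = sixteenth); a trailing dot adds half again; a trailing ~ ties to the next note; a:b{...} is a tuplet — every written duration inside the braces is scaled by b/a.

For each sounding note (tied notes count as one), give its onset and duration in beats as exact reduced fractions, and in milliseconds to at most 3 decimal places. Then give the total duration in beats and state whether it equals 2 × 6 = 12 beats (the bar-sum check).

1) 0.0ms=0b +294.118ms=3/4b
2) 294.118ms=3/4b +294.118ms=3/4b
3) 588.235ms=3/2b +1176.471ms=3b
4) 1764.706ms=9/2b +1764.706ms=9/2b
5) 3529.412ms=9b +1176.471ms=3b
Σ=12b of 12 (153bpm 6/8) — PASS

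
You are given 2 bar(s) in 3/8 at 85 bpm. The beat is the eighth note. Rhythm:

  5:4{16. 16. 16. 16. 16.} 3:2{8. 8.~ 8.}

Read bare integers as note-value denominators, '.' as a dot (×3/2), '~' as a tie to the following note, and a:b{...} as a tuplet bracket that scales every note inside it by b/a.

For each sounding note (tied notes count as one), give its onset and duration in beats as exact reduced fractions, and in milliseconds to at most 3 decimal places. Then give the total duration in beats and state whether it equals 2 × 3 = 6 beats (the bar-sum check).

1) 0.0ms=0b +423.529ms=3/5b
2) 423.529ms=3/5b +423.529ms=3/5b
3) 847.059ms=6/5b +423.529ms=3/5b
4) 1270.588ms=9/5b +423.529ms=3/5b
5) 1694.118ms=12/5b +423.529ms=3/5b
6) 2117.647ms=3b +705.882ms=1b
7) 2823.529ms=4b +1411.765ms=2b
Σ=6b of 6 (85bpm 3/8) — PASS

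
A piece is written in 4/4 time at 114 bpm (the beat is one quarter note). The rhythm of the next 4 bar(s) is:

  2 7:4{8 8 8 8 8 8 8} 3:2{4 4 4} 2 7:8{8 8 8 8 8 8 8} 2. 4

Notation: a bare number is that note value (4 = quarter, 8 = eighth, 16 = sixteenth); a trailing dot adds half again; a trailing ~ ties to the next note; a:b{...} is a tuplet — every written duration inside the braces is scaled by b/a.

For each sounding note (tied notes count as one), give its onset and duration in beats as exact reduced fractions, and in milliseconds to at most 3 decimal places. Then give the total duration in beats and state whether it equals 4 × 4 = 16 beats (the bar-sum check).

1) 0.0ms=0b +1052.632ms=2b
2) 1052.632ms=2b +150.376ms=2/7b
3) 1203.008ms=16/7b +150.376ms=2/7b
4) 1353.383ms=18/7b +150.376ms=2/7b
5) 1503.759ms=20/7b +150.376ms=2/7b
6) 1654.135ms=22/7b +150.376ms=2/7b
7) 1804.511ms=24/7b +150.376ms=2/7b
8) 1954.887ms=26/7b +150.376ms=2/7b
9) 2105.263ms=4b +350.877ms=2/3b
10) 2456.14ms=14/3b +350.877ms=2/3b
11) 2807.018ms=16/3b +350.877ms=2/3b
12) 3157.895ms=6b +1052.632ms=2b
13) 4210.526ms=8b +300.752ms=4/7b
14) 4511.278ms=60/7b +300.752ms=4/7b
15) 4812.03ms=64/7b +300.752ms=4/7b
16) 5112.782ms=68/7b +300.752ms=4/7b
17) 5413.534ms=72/7b +300.752ms=4/7b
18) 5714.286ms=76/7b +300.752ms=4/7b
19) 6015.038ms=80/7b +300.752ms=4/7b
20) 6315.789ms=12b +1578.947ms=3b
21) 7894.737ms=15b +526.316ms=1b
Σ=16b of 16 (114bpm 4/4) — PASS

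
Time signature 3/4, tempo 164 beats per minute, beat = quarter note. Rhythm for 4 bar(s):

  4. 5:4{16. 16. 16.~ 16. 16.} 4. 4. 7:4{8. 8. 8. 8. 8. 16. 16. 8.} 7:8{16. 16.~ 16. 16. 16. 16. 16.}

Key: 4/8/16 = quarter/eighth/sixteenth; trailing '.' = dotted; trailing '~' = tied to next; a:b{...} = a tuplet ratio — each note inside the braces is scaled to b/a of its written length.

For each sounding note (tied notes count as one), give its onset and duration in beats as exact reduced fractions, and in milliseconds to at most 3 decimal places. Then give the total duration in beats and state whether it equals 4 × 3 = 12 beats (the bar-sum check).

1) 0.0ms=0b +548.78ms=3/2b
2) 548.78ms=3/2b +109.756ms=3/10b
3) 658.537ms=9/5b +109.756ms=3/10b
4) 768.293ms=21/10b +219.512ms=3/5b
5) 987.805ms=27/10b +109.756ms=3/10b
6) 1097.561ms=3b +548.78ms=3/2b
7) 1646.341ms=9/2b +548.78ms=3/2b
8) 2195.122ms=6b +156.794ms=3/7b
9) 2351.916ms=45/7b +156.794ms=3/7b
10) 2508.711ms=48/7b +156.794ms=3/7b
11) 2665.505ms=51/7b +156.794ms=3/7b
12) 2822.3ms=54/7b +156.794ms=3/7b
13) 2979.094ms=57/7b +78.397ms=3/14b
14) 3057.491ms=117/14b +78.397ms=3/14b
15) 3135.889ms=60/7b +156.794ms=3/7b
16) 3292.683ms=9b +156.794ms=3/7b
17) 3449.477ms=66/7b +313.589ms=6/7b
18) 3763.066ms=72/7b +156.794ms=3/7b
19) 3919.861ms=75/7b +156.794ms=3/7b
20) 4076.655ms=78/7b +156.794ms=3/7b
21) 4233.449ms=81/7b +156.794ms=3/7b
Σ=12b of 12 (164bpm 3/4) — PASS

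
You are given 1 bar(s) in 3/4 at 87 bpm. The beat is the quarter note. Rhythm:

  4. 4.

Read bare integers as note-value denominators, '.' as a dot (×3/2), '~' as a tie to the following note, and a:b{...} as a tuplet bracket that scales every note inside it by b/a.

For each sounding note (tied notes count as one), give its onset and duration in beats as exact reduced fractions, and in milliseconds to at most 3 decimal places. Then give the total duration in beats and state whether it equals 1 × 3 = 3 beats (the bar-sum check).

1) 0.0ms=0b +1034.483ms=3/2b
2) 1034.483ms=3/2b +1034.483ms=3/2b
Σ=3b of 3 (87bpm 3/4) — PASS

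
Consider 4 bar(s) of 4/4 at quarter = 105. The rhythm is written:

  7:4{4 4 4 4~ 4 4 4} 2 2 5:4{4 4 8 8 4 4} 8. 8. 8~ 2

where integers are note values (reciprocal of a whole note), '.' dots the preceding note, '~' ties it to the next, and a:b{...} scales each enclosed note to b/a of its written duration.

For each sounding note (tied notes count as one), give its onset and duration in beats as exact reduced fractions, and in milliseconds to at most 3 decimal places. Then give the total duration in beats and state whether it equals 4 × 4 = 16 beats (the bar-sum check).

1) 0.0ms=0b +326.531ms=4/7b
2) 326.531ms=4/7b +326.531ms=4/7b
3) 653.061ms=8/7b +326.531ms=4/7b
4) 979.592ms=12/7b +653.061ms=8/7b
5) 1632.653ms=20/7b +326.531ms=4/7b
6) 1959.184ms=24/7b +326.531ms=4/7b
7) 2285.714ms=4b +1142.857ms=2b
8) 3428.571ms=6b +1142.857ms=2b
9) 4571.429ms=8b +457.143ms=4/5b
10) 5028.571ms=44/5b +457.143ms=4/5b
11) 5485.714ms=48/5b +228.571ms=2/5b
12) 5714.286ms=10b +228.571ms=2/5b
13) 5942.857ms=52/5b +457.143ms=4/5b
14) 6400.0ms=56/5b +457.143ms=4/5b
15) 6857.143ms=12b +428.571ms=3/4b
16) 7285.714ms=51/4b +428.571ms=3/4b
17) 7714.286ms=27/2b +1428.571ms=5/2b
Σ=16b of 16 (105bpm 4/4) — PASS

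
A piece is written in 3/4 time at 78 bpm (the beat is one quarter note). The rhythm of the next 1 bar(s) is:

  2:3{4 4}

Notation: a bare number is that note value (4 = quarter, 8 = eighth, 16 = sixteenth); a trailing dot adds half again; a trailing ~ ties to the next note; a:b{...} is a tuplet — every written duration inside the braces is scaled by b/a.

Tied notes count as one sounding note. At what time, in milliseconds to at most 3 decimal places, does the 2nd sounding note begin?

1. 0.0ms @ 0 + 1153.846ms (3/2)
2. 1153.846ms @ 3/2 + 1153.846ms (3/2)

note 2 onset = 3/2b = 1153.846ms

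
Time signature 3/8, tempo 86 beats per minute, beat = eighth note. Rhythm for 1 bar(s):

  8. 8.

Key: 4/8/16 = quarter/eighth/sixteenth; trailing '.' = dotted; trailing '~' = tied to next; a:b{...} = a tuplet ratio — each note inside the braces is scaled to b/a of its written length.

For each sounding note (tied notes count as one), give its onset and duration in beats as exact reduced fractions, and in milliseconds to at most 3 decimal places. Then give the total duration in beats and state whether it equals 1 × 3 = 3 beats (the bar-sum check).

1) 0.0ms=0b +1046.512ms=3/2b
2) 1046.512ms=3/2b +1046.512ms=3/2b
Σ=3b of 3 (86bpm 3/8) — PASS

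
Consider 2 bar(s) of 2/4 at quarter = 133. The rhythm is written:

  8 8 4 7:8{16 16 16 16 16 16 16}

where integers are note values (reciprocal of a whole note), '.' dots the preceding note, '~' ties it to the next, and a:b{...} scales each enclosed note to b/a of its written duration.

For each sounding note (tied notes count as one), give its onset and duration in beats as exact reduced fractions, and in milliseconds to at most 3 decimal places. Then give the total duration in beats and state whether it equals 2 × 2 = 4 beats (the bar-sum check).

1) 0.0ms=0b +225.564ms=1/2b
2) 225.564ms=1/2b +225.564ms=1/2b
3) 451.128ms=1b +451.128ms=1b
4) 902.256ms=2b +128.894ms=2/7b
5) 1031.149ms=16/7b +128.894ms=2/7b
6) 1160.043ms=18/7b +128.894ms=2/7b
7) 1288.937ms=20/7b +128.894ms=2/7b
8) 1417.83ms=22/7b +128.894ms=2/7b
9) 1546.724ms=24/7b +128.894ms=2/7b
10) 1675.618ms=26/7b +128.894ms=2/7b
Σ=4b of 4 (133bpm 2/4) — PASS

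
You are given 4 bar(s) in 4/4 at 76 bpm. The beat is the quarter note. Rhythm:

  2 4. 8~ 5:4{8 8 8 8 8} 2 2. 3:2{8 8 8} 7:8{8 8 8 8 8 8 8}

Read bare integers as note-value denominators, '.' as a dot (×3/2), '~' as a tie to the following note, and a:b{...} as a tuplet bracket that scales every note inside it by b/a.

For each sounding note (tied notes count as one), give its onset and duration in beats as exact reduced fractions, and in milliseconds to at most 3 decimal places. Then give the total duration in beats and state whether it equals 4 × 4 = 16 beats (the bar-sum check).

1) 0.0ms=0b +1578.947ms=2b
2) 1578.947ms=2b +1184.211ms=3/2b
3) 2763.158ms=7/2b +710.526ms=9/10b
4) 3473.684ms=22/5b +315.789ms=2/5b
5) 3789.474ms=24/5b +315.789ms=2/5b
6) 4105.263ms=26/5b +315.789ms=2/5b
7) 4421.053ms=28/5b +315.789ms=2/5b
8) 4736.842ms=6b +1578.947ms=2b
9) 6315.789ms=8b +2368.421ms=3b
10) 8684.211ms=11b +263.158ms=1/3b
11) 8947.368ms=34/3b +263.158ms=1/3b
12) 9210.526ms=35/3b +263.158ms=1/3b
13) 9473.684ms=12b +451.128ms=4/7b
14) 9924.812ms=88/7b +451.128ms=4/7b
15) 10375.94ms=92/7b +451.128ms=4/7b
16) 10827.068ms=96/7b +451.128ms=4/7b
17) 11278.195ms=100/7b +451.128ms=4/7b
18) 11729.323ms=104/7b +451.128ms=4/7b
19) 12180.451ms=108/7b +451.128ms=4/7b
Σ=16b of 16 (76bpm 4/4) — PASS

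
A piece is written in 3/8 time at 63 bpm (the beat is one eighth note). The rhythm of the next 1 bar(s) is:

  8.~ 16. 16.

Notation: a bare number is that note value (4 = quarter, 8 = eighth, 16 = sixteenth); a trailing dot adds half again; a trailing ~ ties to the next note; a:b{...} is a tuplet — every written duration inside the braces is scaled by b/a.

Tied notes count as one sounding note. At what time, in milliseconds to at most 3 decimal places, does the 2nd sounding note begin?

1. 0.0ms @ 0 + 2142.857ms (9/4)
2. 2142.857ms @ 9/4 + 714.286ms (3/4)

note 2 onset = 9/4b = 2142.857ms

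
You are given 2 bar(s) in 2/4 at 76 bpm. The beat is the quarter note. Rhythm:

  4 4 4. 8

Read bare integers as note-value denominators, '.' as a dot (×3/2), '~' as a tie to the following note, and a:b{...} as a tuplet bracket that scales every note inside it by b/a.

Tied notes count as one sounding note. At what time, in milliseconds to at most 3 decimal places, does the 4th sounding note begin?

1. 0.0ms @ 0 + 789.474ms (1)
2. 789.474ms @ 1 + 789.474ms (1)
3. 1578.947ms @ 2 + 1184.211ms (3/2)
4. 2763.158ms @ 7/2 + 394.737ms (1/2)

note 4 onset = 7/2b = 2763.158ms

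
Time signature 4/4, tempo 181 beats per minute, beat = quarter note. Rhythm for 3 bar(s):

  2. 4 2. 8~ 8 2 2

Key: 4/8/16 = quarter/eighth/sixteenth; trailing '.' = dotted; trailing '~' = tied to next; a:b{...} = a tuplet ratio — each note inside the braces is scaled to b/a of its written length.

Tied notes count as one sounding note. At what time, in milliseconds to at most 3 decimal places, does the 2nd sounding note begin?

1. 0.0ms @ 0 + 994.475ms (3)
2. 994.475ms @ 3 + 331.492ms (1)
3. 1325.967ms @ 4 + 994.475ms (3)
4. 2320.442ms @ 7 + 331.492ms (1)
5. 2651.934ms @ 8 + 662.983ms (2)
6. 3314.917ms @ 10 + 662.983ms (2)

note 2 onset = 3b = 994.475ms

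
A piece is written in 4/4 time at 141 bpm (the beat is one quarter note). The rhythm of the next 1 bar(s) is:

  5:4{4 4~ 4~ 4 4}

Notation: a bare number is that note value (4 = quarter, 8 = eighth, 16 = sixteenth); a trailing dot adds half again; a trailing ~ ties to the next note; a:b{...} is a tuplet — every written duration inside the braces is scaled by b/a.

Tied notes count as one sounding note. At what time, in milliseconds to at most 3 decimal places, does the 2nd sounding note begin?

note 2 onset = 4/5b = 340.426ms

1. 0.0ms @ 0 + 340.426ms (4/5)
2. 340.426ms @ 4/5 + 1021.277ms (12/5)
3. 1361.702ms @ 16/5 + 340.426ms (4/5)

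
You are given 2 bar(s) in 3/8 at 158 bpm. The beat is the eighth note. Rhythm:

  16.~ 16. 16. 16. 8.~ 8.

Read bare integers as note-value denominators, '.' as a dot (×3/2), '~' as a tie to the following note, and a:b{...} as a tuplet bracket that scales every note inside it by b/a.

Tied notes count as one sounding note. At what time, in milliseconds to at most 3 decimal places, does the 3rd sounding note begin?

1. 0.0ms @ 0 + 569.62ms (3/2)
2. 569.62ms @ 3/2 + 284.81ms (3/4)
3. 854.43ms @ 9/4 + 284.81ms (3/4)
4. 1139.241ms @ 3 + 1139.241ms (3)

note 3 onset = 9/4b = 854.43ms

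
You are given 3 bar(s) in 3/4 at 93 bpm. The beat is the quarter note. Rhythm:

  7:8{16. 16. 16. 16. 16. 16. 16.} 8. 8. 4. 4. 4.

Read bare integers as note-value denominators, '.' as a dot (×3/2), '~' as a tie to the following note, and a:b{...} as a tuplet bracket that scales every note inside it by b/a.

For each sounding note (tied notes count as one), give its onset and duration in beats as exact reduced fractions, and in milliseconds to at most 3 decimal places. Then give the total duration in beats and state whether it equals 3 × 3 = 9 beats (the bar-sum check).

1) 0.0ms=0b +276.498ms=3/7b
2) 276.498ms=3/7b +276.498ms=3/7b
3) 552.995ms=6/7b +276.498ms=3/7b
4) 829.493ms=9/7b +276.498ms=3/7b
5) 1105.991ms=12/7b +276.498ms=3/7b
6) 1382.488ms=15/7b +276.498ms=3/7b
7) 1658.986ms=18/7b +276.498ms=3/7b
8) 1935.484ms=3b +483.871ms=3/4b
9) 2419.355ms=15/4b +483.871ms=3/4b
10) 2903.226ms=9/2b +967.742ms=3/2b
11) 3870.968ms=6b +967.742ms=3/2b
12) 4838.71ms=15/2b +967.742ms=3/2b
Σ=9b of 9 (93bpm 3/4) — PASS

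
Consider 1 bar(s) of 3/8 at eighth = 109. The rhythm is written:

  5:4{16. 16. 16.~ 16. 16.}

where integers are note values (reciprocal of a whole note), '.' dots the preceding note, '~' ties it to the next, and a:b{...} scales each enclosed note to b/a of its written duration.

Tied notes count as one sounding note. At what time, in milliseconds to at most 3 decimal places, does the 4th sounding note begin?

note 4 onset = 12/5b = 1321.101ms

1. 0.0ms @ 0 + 330.275ms (3/5)
2. 330.275ms @ 3/5 + 330.275ms (3/5)
3. 660.55ms @ 6/5 + 660.55ms (6/5)
4. 1321.101ms @ 12/5 + 330.275ms (3/5)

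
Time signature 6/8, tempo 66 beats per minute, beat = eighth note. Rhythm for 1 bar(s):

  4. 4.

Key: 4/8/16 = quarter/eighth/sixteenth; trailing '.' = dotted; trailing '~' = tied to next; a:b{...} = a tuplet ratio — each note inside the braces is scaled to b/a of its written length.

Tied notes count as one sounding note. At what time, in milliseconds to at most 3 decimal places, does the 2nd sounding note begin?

1. 0.0ms @ 0 + 2727.273ms (3)
2. 2727.273ms @ 3 + 2727.273ms (3)

note 2 onset = 3b = 2727.273ms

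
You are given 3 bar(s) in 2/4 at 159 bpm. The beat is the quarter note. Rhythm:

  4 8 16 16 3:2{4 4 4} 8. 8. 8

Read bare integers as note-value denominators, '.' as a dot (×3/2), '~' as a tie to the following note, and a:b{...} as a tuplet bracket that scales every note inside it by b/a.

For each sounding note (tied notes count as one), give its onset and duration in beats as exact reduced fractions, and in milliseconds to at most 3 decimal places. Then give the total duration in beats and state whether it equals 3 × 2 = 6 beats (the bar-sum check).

1) 0.0ms=0b +377.358ms=1b
2) 377.358ms=1b +188.679ms=1/2b
3) 566.038ms=3/2b +94.34ms=1/4b
4) 660.377ms=7/4b +94.34ms=1/4b
5) 754.717ms=2b +251.572ms=2/3b
6) 1006.289ms=8/3b +251.572ms=2/3b
7) 1257.862ms=10/3b +251.572ms=2/3b
8) 1509.434ms=4b +283.019ms=3/4b
9) 1792.453ms=19/4b +283.019ms=3/4b
10) 2075.472ms=11/2b +188.679ms=1/2b
Σ=6b of 6 (159bpm 2/4) — PASS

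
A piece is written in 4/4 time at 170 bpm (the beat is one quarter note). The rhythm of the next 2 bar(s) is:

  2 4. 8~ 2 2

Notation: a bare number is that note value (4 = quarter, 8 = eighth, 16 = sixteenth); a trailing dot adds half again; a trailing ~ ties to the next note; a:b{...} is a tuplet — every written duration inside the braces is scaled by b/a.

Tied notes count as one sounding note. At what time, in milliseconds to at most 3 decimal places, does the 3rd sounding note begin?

note 3 onset = 7/2b = 1235.294ms

1. 0.0ms @ 0 + 705.882ms (2)
2. 705.882ms @ 2 + 529.412ms (3/2)
3. 1235.294ms @ 7/2 + 882.353ms (5/2)
4. 2117.647ms @ 6 + 705.882ms (2)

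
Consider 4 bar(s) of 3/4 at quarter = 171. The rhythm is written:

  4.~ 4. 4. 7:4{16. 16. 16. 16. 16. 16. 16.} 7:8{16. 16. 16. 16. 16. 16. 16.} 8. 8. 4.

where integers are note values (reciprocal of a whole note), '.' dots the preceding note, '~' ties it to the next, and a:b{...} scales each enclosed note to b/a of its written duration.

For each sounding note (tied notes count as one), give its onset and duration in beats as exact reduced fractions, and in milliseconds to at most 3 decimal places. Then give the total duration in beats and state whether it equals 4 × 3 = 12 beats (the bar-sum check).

1) 0.0ms=0b +1052.632ms=3b
2) 1052.632ms=3b +526.316ms=3/2b
3) 1578.947ms=9/2b +75.188ms=3/14b
4) 1654.135ms=33/7b +75.188ms=3/14b
5) 1729.323ms=69/14b +75.188ms=3/14b
6) 1804.511ms=36/7b +75.188ms=3/14b
7) 1879.699ms=75/14b +75.188ms=3/14b
8) 1954.887ms=39/7b +75.188ms=3/14b
9) 2030.075ms=81/14b +75.188ms=3/14b
10) 2105.263ms=6b +150.376ms=3/7b
11) 2255.639ms=45/7b +150.376ms=3/7b
12) 2406.015ms=48/7b +150.376ms=3/7b
13) 2556.391ms=51/7b +150.376ms=3/7b
14) 2706.767ms=54/7b +150.376ms=3/7b
15) 2857.143ms=57/7b +150.376ms=3/7b
16) 3007.519ms=60/7b +150.376ms=3/7b
17) 3157.895ms=9b +263.158ms=3/4b
18) 3421.053ms=39/4b +263.158ms=3/4b
19) 3684.211ms=21/2b +526.316ms=3/2b
Σ=12b of 12 (171bpm 3/4) — PASS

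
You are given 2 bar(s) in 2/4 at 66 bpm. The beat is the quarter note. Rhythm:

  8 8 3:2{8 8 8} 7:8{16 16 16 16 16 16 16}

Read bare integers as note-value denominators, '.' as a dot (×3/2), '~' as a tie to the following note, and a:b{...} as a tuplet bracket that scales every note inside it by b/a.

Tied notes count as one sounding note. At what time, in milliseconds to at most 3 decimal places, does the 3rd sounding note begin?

note 3 onset = 1b = 909.091ms

1. 0.0ms @ 0 + 454.545ms (1/2)
2. 454.545ms @ 1/2 + 454.545ms (1/2)
3. 909.091ms @ 1 + 303.03ms (1/3)
4. 1212.121ms @ 4/3 + 303.03ms (1/3)
5. 1515.152ms @ 5/3 + 303.03ms (1/3)
6. 1818.182ms @ 2 + 259.74ms (2/7)
7. 2077.922ms @ 16/7 + 259.74ms (2/7)
8. 2337.662ms @ 18/7 + 259.74ms (2/7)
9. 2597.403ms @ 20/7 + 259.74ms (2/7)
10. 2857.143ms @ 22/7 + 259.74ms (2/7)
11. 3116.883ms @ 24/7 + 259.74ms (2/7)
12. 3376.623ms @ 26/7 + 259.74ms (2/7)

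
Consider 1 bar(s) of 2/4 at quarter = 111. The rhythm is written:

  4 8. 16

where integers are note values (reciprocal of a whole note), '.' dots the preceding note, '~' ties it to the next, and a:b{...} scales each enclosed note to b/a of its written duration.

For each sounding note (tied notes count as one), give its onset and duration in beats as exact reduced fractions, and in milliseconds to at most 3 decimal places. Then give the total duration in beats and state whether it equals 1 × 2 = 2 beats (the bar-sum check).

1) 0.0ms=0b +540.541ms=1b
2) 540.541ms=1b +405.405ms=3/4b
3) 945.946ms=7/4b +135.135ms=1/4b
Σ=2b of 2 (111bpm 2/4) — PASS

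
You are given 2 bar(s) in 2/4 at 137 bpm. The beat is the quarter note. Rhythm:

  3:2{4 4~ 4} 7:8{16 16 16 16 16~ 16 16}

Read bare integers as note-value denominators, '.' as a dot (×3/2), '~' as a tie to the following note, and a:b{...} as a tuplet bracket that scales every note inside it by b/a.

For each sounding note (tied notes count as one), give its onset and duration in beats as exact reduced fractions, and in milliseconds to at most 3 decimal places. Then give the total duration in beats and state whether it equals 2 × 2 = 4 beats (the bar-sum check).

1) 0.0ms=0b +291.971ms=2/3b
2) 291.971ms=2/3b +583.942ms=4/3b
3) 875.912ms=2b +125.13ms=2/7b
4) 1001.043ms=16/7b +125.13ms=2/7b
5) 1126.173ms=18/7b +125.13ms=2/7b
6) 1251.303ms=20/7b +125.13ms=2/7b
7) 1376.434ms=22/7b +250.261ms=4/7b
8) 1626.694ms=26/7b +125.13ms=2/7b
Σ=4b of 4 (137bpm 2/4) — PASS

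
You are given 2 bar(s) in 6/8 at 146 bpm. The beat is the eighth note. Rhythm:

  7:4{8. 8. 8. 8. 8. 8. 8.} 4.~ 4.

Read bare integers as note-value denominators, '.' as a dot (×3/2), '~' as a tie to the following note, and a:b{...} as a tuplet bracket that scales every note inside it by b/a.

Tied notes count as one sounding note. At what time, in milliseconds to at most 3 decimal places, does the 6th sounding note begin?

note 6 onset = 30/7b = 1761.252ms

1. 0.0ms @ 0 + 352.25ms (6/7)
2. 352.25ms @ 6/7 + 352.25ms (6/7)
3. 704.501ms @ 12/7 + 352.25ms (6/7)
4. 1056.751ms @ 18/7 + 352.25ms (6/7)
5. 1409.002ms @ 24/7 + 352.25ms (6/7)
6. 1761.252ms @ 30/7 + 352.25ms (6/7)
7. 2113.503ms @ 36/7 + 352.25ms (6/7)
8. 2465.753ms @ 6 + 2465.753ms (6)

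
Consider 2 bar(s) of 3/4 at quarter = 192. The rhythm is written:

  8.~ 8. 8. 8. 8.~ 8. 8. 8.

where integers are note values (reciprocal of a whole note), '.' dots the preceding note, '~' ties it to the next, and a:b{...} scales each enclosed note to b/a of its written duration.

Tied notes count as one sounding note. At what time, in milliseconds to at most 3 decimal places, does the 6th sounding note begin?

note 6 onset = 21/4b = 1640.625ms

1. 0.0ms @ 0 + 468.75ms (3/2)
2. 468.75ms @ 3/2 + 234.375ms (3/4)
3. 703.125ms @ 9/4 + 234.375ms (3/4)
4. 937.5ms @ 3 + 468.75ms (3/2)
5. 1406.25ms @ 9/2 + 234.375ms (3/4)
6. 1640.625ms @ 21/4 + 234.375ms (3/4)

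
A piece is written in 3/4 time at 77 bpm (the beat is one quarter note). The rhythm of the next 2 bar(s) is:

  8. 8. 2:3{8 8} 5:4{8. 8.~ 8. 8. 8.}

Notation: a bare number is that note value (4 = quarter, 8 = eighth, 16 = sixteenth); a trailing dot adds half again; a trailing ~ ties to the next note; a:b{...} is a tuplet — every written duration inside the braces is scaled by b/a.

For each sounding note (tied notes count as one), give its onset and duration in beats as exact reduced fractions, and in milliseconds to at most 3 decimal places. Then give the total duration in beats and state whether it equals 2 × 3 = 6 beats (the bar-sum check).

1) 0.0ms=0b +584.416ms=3/4b
2) 584.416ms=3/4b +584.416ms=3/4b
3) 1168.831ms=3/2b +584.416ms=3/4b
4) 1753.247ms=9/4b +584.416ms=3/4b
5) 2337.662ms=3b +467.532ms=3/5b
6) 2805.195ms=18/5b +935.065ms=6/5b
7) 3740.26ms=24/5b +467.532ms=3/5b
8) 4207.792ms=27/5b +467.532ms=3/5b
Σ=6b of 6 (77bpm 3/4) — PASS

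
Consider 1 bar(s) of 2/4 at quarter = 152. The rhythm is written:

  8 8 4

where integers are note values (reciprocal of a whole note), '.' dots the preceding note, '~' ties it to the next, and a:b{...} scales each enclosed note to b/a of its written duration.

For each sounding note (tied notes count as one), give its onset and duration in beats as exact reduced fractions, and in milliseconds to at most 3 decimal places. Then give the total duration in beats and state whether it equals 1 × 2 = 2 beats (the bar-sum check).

1) 0.0ms=0b +197.368ms=1/2b
2) 197.368ms=1/2b +197.368ms=1/2b
3) 394.737ms=1b +394.737ms=1b
Σ=2b of 2 (152bpm 2/4) — PASS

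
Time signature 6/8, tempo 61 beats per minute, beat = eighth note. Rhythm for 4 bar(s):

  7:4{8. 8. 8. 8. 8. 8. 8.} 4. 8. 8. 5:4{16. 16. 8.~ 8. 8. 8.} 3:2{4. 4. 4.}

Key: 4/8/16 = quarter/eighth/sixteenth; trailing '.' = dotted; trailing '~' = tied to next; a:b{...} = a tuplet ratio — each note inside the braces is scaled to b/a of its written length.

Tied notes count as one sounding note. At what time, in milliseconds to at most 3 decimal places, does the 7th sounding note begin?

note 7 onset = 36/7b = 5058.548ms

1. 0.0ms @ 0 + 843.091ms (6/7)
2. 843.091ms @ 6/7 + 843.091ms (6/7)
3. 1686.183ms @ 12/7 + 843.091ms (6/7)
4. 2529.274ms @ 18/7 + 843.091ms (6/7)
5. 3372.365ms @ 24/7 + 843.091ms (6/7)
6. 4215.457ms @ 30/7 + 843.091ms (6/7)
7. 5058.548ms @ 36/7 + 843.091ms (6/7)
8. 5901.639ms @ 6 + 2950.82ms (3)
9. 8852.459ms @ 9 + 1475.41ms (3/2)
10. 10327.869ms @ 21/2 + 1475.41ms (3/2)
11. 11803.279ms @ 12 + 590.164ms (3/5)
12. 12393.443ms @ 63/5 + 590.164ms (3/5)
13. 12983.607ms @ 66/5 + 2360.656ms (12/5)
14. 15344.262ms @ 78/5 + 1180.328ms (6/5)
15. 16524.59ms @ 84/5 + 1180.328ms (6/5)
16. 17704.918ms @ 18 + 1967.213ms (2)
17. 19672.131ms @ 20 + 1967.213ms (2)
18. 21639.344ms @ 22 + 1967.213ms (2)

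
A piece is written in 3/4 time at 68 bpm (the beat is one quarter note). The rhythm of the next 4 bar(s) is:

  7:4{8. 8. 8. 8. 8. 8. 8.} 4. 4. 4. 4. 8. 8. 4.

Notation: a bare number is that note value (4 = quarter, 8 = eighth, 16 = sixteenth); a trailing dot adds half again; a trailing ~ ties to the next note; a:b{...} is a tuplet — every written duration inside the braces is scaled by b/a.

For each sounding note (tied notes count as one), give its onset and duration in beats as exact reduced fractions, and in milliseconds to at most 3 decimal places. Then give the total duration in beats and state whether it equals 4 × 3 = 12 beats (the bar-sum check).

1) 0.0ms=0b +378.151ms=3/7b
2) 378.151ms=3/7b +378.151ms=3/7b
3) 756.303ms=6/7b +378.151ms=3/7b
4) 1134.454ms=9/7b +378.151ms=3/7b
5) 1512.605ms=12/7b +378.151ms=3/7b
6) 1890.756ms=15/7b +378.151ms=3/7b
7) 2268.908ms=18/7b +378.151ms=3/7b
8) 2647.059ms=3b +1323.529ms=3/2b
9) 3970.588ms=9/2b +1323.529ms=3/2b
10) 5294.118ms=6b +1323.529ms=3/2b
11) 6617.647ms=15/2b +1323.529ms=3/2b
12) 7941.176ms=9b +661.765ms=3/4b
13) 8602.941ms=39/4b +661.765ms=3/4b
14) 9264.706ms=21/2b +1323.529ms=3/2b
Σ=12b of 12 (68bpm 3/4) — PASS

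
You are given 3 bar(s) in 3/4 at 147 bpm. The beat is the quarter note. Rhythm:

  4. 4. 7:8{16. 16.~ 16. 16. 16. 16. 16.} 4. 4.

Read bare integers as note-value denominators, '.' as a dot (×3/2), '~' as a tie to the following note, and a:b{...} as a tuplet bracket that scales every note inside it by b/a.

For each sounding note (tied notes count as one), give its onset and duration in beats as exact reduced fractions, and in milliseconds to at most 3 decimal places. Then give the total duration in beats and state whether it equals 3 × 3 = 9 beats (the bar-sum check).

1) 0.0ms=0b +612.245ms=3/2b
2) 612.245ms=3/2b +612.245ms=3/2b
3) 1224.49ms=3b +174.927ms=3/7b
4) 1399.417ms=24/7b +349.854ms=6/7b
5) 1749.271ms=30/7b +174.927ms=3/7b
6) 1924.198ms=33/7b +174.927ms=3/7b
7) 2099.125ms=36/7b +174.927ms=3/7b
8) 2274.052ms=39/7b +174.927ms=3/7b
9) 2448.98ms=6b +612.245ms=3/2b
10) 3061.224ms=15/2b +612.245ms=3/2b
Σ=9b of 9 (147bpm 3/4) — PASS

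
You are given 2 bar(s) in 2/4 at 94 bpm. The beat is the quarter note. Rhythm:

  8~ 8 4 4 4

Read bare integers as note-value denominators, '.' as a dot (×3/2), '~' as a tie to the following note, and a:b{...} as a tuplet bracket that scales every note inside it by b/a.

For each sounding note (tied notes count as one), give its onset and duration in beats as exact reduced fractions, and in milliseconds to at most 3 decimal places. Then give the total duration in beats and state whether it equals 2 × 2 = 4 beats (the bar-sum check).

1) 0.0ms=0b +638.298ms=1b
2) 638.298ms=1b +638.298ms=1b
3) 1276.596ms=2b +638.298ms=1b
4) 1914.894ms=3b +638.298ms=1b
Σ=4b of 4 (94bpm 2/4) — PASS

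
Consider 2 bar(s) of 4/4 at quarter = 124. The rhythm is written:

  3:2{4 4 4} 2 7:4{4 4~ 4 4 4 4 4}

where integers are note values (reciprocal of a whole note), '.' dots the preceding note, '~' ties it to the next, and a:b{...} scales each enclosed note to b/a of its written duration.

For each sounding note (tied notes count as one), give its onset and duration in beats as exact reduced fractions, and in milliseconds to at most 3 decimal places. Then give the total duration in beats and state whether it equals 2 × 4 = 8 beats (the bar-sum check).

1) 0.0ms=0b +322.581ms=2/3b
2) 322.581ms=2/3b +322.581ms=2/3b
3) 645.161ms=4/3b +322.581ms=2/3b
4) 967.742ms=2b +967.742ms=2b
5) 1935.484ms=4b +276.498ms=4/7b
6) 2211.982ms=32/7b +552.995ms=8/7b
7) 2764.977ms=40/7b +276.498ms=4/7b
8) 3041.475ms=44/7b +276.498ms=4/7b
9) 3317.972ms=48/7b +276.498ms=4/7b
10) 3594.47ms=52/7b +276.498ms=4/7b
Σ=8b of 8 (124bpm 4/4) — PASS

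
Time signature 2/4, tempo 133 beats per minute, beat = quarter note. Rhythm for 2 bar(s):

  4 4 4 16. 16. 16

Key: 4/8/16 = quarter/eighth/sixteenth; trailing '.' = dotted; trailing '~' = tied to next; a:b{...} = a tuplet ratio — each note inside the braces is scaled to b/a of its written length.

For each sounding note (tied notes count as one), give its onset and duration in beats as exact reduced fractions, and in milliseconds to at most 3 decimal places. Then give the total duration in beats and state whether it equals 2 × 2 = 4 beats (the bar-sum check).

1) 0.0ms=0b +451.128ms=1b
2) 451.128ms=1b +451.128ms=1b
3) 902.256ms=2b +451.128ms=1b
4) 1353.383ms=3b +169.173ms=3/8b
5) 1522.556ms=27/8b +169.173ms=3/8b
6) 1691.729ms=15/4b +112.782ms=1/4b
Σ=4b of 4 (133bpm 2/4) — PASS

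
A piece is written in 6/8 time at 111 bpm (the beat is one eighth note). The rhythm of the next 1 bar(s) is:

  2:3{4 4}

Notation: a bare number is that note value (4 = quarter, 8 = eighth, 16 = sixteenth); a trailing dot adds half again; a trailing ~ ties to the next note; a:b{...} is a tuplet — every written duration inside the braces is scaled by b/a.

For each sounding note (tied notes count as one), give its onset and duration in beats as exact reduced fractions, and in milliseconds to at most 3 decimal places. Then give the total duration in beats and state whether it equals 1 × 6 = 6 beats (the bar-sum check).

1) 0.0ms=0b +1621.622ms=3b
2) 1621.622ms=3b +1621.622ms=3b
Σ=6b of 6 (111bpm 6/8) — PASS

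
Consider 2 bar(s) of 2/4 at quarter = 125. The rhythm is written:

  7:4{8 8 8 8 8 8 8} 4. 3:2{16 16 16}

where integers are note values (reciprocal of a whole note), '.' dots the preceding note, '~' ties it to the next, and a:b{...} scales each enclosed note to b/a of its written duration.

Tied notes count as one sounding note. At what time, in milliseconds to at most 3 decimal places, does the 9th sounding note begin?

note 9 onset = 7/2b = 1680.0ms

1. 0.0ms @ 0 + 137.143ms (2/7)
2. 137.143ms @ 2/7 + 137.143ms (2/7)
3. 274.286ms @ 4/7 + 137.143ms (2/7)
4. 411.429ms @ 6/7 + 137.143ms (2/7)
5. 548.571ms @ 8/7 + 137.143ms (2/7)
6. 685.714ms @ 10/7 + 137.143ms (2/7)
7. 822.857ms @ 12/7 + 137.143ms (2/7)
8. 960.0ms @ 2 + 720.0ms (3/2)
9. 1680.0ms @ 7/2 + 80.0ms (1/6)
10. 1760.0ms @ 11/3 + 80.0ms (1/6)
11. 1840.0ms @ 23/6 + 80.0ms (1/6)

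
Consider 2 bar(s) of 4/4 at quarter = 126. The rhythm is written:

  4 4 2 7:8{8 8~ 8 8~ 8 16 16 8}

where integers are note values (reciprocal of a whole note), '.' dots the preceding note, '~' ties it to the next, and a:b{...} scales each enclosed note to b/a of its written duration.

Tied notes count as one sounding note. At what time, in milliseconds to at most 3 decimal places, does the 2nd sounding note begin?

note 2 onset = 1b = 476.19ms

1. 0.0ms @ 0 + 476.19ms (1)
2. 476.19ms @ 1 + 476.19ms (1)
3. 952.381ms @ 2 + 952.381ms (2)
4. 1904.762ms @ 4 + 272.109ms (4/7)
5. 2176.871ms @ 32/7 + 544.218ms (8/7)
6. 2721.088ms @ 40/7 + 544.218ms (8/7)
7. 3265.306ms @ 48/7 + 136.054ms (2/7)
8. 3401.361ms @ 50/7 + 136.054ms (2/7)
9. 3537.415ms @ 52/7 + 272.109ms (4/7)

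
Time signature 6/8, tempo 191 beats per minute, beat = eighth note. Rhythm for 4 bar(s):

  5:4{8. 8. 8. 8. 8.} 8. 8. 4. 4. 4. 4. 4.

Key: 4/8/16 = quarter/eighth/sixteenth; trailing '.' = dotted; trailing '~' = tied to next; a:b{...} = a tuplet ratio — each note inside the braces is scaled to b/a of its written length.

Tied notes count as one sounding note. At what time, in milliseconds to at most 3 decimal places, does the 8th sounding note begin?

note 8 onset = 9b = 2827.225ms

1. 0.0ms @ 0 + 376.963ms (6/5)
2. 376.963ms @ 6/5 + 376.963ms (6/5)
3. 753.927ms @ 12/5 + 376.963ms (6/5)
4. 1130.89ms @ 18/5 + 376.963ms (6/5)
5. 1507.853ms @ 24/5 + 376.963ms (6/5)
6. 1884.817ms @ 6 + 471.204ms (3/2)
7. 2356.021ms @ 15/2 + 471.204ms (3/2)
8. 2827.225ms @ 9 + 942.408ms (3)
9. 3769.634ms @ 12 + 942.408ms (3)
10. 4712.042ms @ 15 + 942.408ms (3)
11. 5654.45ms @ 18 + 942.408ms (3)
12. 6596.859ms @ 21 + 942.408ms (3)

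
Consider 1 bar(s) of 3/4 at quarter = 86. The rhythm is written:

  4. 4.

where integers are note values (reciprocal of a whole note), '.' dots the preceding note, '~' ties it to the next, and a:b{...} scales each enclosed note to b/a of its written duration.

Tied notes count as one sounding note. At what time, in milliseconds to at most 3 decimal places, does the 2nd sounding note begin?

1. 0.0ms @ 0 + 1046.512ms (3/2)
2. 1046.512ms @ 3/2 + 1046.512ms (3/2)

note 2 onset = 3/2b = 1046.512ms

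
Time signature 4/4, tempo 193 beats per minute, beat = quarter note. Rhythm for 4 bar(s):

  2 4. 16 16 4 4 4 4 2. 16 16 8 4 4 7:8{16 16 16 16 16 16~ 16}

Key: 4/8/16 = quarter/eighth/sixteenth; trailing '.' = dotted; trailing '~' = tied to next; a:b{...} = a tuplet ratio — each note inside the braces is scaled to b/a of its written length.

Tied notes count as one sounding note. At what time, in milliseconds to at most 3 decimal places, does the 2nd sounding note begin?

note 2 onset = 2b = 621.762ms

1. 0.0ms @ 0 + 621.762ms (2)
2. 621.762ms @ 2 + 466.321ms (3/2)
3. 1088.083ms @ 7/2 + 77.72ms (1/4)
4. 1165.803ms @ 15/4 + 77.72ms (1/4)
5. 1243.523ms @ 4 + 310.881ms (1)
6. 1554.404ms @ 5 + 310.881ms (1)
7. 1865.285ms @ 6 + 310.881ms (1)
8. 2176.166ms @ 7 + 310.881ms (1)
9. 2487.047ms @ 8 + 932.642ms (3)
10. 3419.689ms @ 11 + 77.72ms (1/4)
11. 3497.409ms @ 45/4 + 77.72ms (1/4)
12. 3575.13ms @ 23/2 + 155.44ms (1/2)
13. 3730.57ms @ 12 + 310.881ms (1)
14. 4041.451ms @ 13 + 310.881ms (1)
15. 4352.332ms @ 14 + 88.823ms (2/7)
16. 4441.155ms @ 100/7 + 88.823ms (2/7)
17. 4529.978ms @ 102/7 + 88.823ms (2/7)
18. 4618.801ms @ 104/7 + 88.823ms (2/7)
19. 4707.624ms @ 106/7 + 88.823ms (2/7)
20. 4796.447ms @ 108/7 + 177.646ms (4/7)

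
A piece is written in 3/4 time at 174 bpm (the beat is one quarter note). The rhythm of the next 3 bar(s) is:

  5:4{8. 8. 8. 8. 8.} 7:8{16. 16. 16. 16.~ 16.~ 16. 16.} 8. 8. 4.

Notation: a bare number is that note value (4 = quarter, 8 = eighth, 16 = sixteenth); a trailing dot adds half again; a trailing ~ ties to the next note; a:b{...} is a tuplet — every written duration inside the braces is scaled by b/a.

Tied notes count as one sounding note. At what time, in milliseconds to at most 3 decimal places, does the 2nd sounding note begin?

note 2 onset = 3/5b = 206.897ms

1. 0.0ms @ 0 + 206.897ms (3/5)
2. 206.897ms @ 3/5 + 206.897ms (3/5)
3. 413.793ms @ 6/5 + 206.897ms (3/5)
4. 620.69ms @ 9/5 + 206.897ms (3/5)
5. 827.586ms @ 12/5 + 206.897ms (3/5)
6. 1034.483ms @ 3 + 147.783ms (3/7)
7. 1182.266ms @ 24/7 + 147.783ms (3/7)
8. 1330.049ms @ 27/7 + 147.783ms (3/7)
9. 1477.833ms @ 30/7 + 443.35ms (9/7)
10. 1921.182ms @ 39/7 + 147.783ms (3/7)
11. 2068.966ms @ 6 + 258.621ms (3/4)
12. 2327.586ms @ 27/4 + 258.621ms (3/4)
13. 2586.207ms @ 15/2 + 517.241ms (3/2)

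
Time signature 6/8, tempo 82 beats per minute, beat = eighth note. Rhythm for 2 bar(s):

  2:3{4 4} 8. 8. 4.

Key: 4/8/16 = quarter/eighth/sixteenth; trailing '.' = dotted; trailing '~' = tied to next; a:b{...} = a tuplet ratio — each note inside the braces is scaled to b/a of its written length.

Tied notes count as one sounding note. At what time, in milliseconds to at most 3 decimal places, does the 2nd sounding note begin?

note 2 onset = 3b = 2195.122ms

1. 0.0ms @ 0 + 2195.122ms (3)
2. 2195.122ms @ 3 + 2195.122ms (3)
3. 4390.244ms @ 6 + 1097.561ms (3/2)
4. 5487.805ms @ 15/2 + 1097.561ms (3/2)
5. 6585.366ms @ 9 + 2195.122ms (3)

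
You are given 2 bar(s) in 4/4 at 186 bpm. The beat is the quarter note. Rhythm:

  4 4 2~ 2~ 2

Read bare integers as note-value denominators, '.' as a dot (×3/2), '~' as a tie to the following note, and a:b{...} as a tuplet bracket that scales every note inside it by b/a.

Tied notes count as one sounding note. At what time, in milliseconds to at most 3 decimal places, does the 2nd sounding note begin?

1. 0.0ms @ 0 + 322.581ms (1)
2. 322.581ms @ 1 + 322.581ms (1)
3. 645.161ms @ 2 + 1935.484ms (6)

note 2 onset = 1b = 322.581ms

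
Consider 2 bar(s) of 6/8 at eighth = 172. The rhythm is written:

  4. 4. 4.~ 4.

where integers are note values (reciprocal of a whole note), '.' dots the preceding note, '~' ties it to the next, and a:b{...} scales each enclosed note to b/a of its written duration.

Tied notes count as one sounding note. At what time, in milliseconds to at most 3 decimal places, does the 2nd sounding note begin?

note 2 onset = 3b = 1046.512ms

1. 0.0ms @ 0 + 1046.512ms (3)
2. 1046.512ms @ 3 + 1046.512ms (3)
3. 2093.023ms @ 6 + 2093.023ms (6)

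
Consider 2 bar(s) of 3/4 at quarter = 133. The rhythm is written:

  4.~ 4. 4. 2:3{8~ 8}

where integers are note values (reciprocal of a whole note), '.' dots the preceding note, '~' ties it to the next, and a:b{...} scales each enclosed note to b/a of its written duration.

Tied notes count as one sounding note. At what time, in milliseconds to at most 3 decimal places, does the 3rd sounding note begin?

1. 0.0ms @ 0 + 1353.383ms (3)
2. 1353.383ms @ 3 + 676.692ms (3/2)
3. 2030.075ms @ 9/2 + 676.692ms (3/2)

note 3 onset = 9/2b = 2030.075ms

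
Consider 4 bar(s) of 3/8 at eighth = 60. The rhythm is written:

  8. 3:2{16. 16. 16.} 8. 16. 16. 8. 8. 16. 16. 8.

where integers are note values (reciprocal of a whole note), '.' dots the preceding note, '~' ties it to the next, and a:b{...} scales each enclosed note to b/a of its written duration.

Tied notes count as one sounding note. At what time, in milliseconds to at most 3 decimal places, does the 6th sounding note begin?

note 6 onset = 9/2b = 4500.0ms

1. 0.0ms @ 0 + 1500.0ms (3/2)
2. 1500.0ms @ 3/2 + 500.0ms (1/2)
3. 2000.0ms @ 2 + 500.0ms (1/2)
4. 2500.0ms @ 5/2 + 500.0ms (1/2)
5. 3000.0ms @ 3 + 1500.0ms (3/2)
6. 4500.0ms @ 9/2 + 750.0ms (3/4)
7. 5250.0ms @ 21/4 + 750.0ms (3/4)
8. 6000.0ms @ 6 + 1500.0ms (3/2)
9. 7500.0ms @ 15/2 + 1500.0ms (3/2)
10. 9000.0ms @ 9 + 750.0ms (3/4)
11. 9750.0ms @ 39/4 + 750.0ms (3/4)
12. 10500.0ms @ 21/2 + 1500.0ms (3/2)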